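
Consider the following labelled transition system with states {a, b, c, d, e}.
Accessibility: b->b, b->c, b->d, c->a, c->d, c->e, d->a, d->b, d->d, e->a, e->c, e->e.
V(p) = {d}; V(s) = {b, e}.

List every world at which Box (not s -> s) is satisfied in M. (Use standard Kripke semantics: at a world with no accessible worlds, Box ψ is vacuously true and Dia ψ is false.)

Let φ = Box (not s -> s). Evaluate φ at each world:
  a (successors ∅): φ is true.
  b (successors {b, c, d}): φ is false.
  c (successors {a, d, e}): φ is false.
  d (successors {a, b, d}): φ is false.
  e (successors {a, c, e}): φ is false.
For instance, at b:
  At b: Box (not s -> s) requires not s -> s at every successor {b, c, d}.
    not s -> s fails at c, so Box (not s -> s) is false at b.
Satisfying worlds: {a}

a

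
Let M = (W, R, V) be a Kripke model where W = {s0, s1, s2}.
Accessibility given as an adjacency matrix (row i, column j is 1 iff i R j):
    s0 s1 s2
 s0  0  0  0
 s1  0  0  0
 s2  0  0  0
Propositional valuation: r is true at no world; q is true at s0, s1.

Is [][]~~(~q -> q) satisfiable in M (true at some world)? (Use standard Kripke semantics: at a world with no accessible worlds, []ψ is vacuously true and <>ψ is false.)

Yes

Recall that []ψ holds at a world iff ψ holds at every accessible world, and <>ψ holds iff ψ holds at some accessible world.
Let φ = [][]~~(~q -> q). Evaluate φ at each world:
  s0 (successors ∅): φ is true.
  s1 (successors ∅): φ is true.
  s2 (successors ∅): φ is true.
Detail at s0 (witness):
  At s0: no accessible worlds, so [][]~~(~q -> q) holds vacuously.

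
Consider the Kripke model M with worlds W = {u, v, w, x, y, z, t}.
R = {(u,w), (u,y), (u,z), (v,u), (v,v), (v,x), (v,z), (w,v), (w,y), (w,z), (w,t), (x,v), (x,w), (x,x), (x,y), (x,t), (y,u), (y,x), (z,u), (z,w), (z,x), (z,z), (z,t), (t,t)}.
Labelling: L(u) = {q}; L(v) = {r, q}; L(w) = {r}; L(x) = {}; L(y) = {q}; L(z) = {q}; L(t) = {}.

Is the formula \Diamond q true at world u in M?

Yes

Recall that \Diamond ψ holds at a world iff ψ holds at some accessible world.
At u: \Diamond q requires q at some successor in {w, y, z}.
  q holds at y, so \Diamond q is true at u.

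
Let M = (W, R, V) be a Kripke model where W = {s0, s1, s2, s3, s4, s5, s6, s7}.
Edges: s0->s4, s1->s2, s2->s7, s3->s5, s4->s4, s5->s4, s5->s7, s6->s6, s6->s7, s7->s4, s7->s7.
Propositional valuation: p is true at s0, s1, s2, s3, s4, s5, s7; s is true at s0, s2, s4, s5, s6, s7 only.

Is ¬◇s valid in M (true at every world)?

No

Let φ = ¬◇s. Evaluate φ at each world:
  s0 (successors {s4}): φ is false.
  s1 (successors {s2}): φ is false.
  s2 (successors {s7}): φ is false.
  s3 (successors {s5}): φ is false.
  s4 (successors {s4}): φ is false.
  s5 (successors {s4, s7}): φ is false.
  s6 (successors {s6, s7}): φ is false.
  s7 (successors {s4, s7}): φ is false.
Detail at s0 (counterexample):
  At s0: ◇s is true, so ¬◇s is false.
    At s0: ◇s requires s at some successor in {s4}.
      s holds at s4, so ◇s is true at s0.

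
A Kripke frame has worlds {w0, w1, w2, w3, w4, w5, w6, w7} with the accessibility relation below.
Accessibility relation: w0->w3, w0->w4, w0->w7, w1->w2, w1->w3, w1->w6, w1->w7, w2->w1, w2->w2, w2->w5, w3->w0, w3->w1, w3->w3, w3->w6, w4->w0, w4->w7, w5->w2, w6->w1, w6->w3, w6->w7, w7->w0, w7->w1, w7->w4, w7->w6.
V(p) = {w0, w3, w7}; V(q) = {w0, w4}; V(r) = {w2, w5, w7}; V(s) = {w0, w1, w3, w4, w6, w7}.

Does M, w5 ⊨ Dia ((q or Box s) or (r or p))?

At w5: Dia ((q or Box s) or (r or p)) requires (q or Box s) or (r or p) at some successor in {w2}.
  (q or Box s) or (r or p) holds at w2, so Dia ((q or Box s) or (r or p)) is true at w5.
    At w2: q or Box s is false, r or p is true, so (q or Box s) or (r or p) is true.
      At w2: q is false, Box s is false, so q or Box s is false.

Yes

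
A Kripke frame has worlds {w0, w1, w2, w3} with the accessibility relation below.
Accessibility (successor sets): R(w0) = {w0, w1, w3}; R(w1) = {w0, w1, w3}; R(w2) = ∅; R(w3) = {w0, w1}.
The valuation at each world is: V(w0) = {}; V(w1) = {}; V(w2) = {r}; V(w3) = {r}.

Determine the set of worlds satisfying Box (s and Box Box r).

w2

Recall that Box ψ holds at a world iff ψ holds at every accessible world, and Dia ψ holds iff ψ holds at some accessible world.
Let φ = Box (s and Box Box r). Evaluate φ at each world:
  w0 (successors {w0, w1, w3}): φ is false.
  w1 (successors {w0, w1, w3}): φ is false.
  w2 (successors ∅): φ is true.
  w3 (successors {w0, w1}): φ is false.
For instance, at w1:
  At w1: Box (s and Box Box r) requires s and Box Box r at every successor {w0, w1, w3}.
    s and Box Box r fails at w0, so Box (s and Box Box r) is false at w1.
      At w0: s is false, Box Box r is false, so s and Box Box r is false.
Satisfying worlds: {w2}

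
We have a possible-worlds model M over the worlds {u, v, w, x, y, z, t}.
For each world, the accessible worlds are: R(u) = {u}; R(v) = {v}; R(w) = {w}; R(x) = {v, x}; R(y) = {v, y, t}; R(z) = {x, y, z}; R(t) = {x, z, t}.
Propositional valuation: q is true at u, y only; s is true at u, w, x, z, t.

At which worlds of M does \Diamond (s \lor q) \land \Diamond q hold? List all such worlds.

u, y, z

Recall that \Diamond ψ holds at a world iff ψ holds at some accessible world.
Let φ = \Diamond (s \lor q) \land \Diamond q. Evaluate φ at each world:
  u (successors {u}): φ is true.
  v (successors {v}): φ is false.
  w (successors {w}): φ is false.
  x (successors {v, x}): φ is false.
  y (successors {v, y, t}): φ is true.
  z (successors {x, y, z}): φ is true.
  t (successors {x, z, t}): φ is false.
For instance, at u:
  At u: \Diamond (s \lor q) is true, \Diamond q is true, so \Diamond (s \lor q) \land \Diamond q is true.
    At u: \Diamond (s \lor q) requires s \lor q at some successor in {u}.
      s \lor q holds at u, so \Diamond (s \lor q) is true at u.
    At u: \Diamond q requires q at some successor in {u}.
      q holds at u, so \Diamond q is true at u.
Satisfying worlds: {u, y, z}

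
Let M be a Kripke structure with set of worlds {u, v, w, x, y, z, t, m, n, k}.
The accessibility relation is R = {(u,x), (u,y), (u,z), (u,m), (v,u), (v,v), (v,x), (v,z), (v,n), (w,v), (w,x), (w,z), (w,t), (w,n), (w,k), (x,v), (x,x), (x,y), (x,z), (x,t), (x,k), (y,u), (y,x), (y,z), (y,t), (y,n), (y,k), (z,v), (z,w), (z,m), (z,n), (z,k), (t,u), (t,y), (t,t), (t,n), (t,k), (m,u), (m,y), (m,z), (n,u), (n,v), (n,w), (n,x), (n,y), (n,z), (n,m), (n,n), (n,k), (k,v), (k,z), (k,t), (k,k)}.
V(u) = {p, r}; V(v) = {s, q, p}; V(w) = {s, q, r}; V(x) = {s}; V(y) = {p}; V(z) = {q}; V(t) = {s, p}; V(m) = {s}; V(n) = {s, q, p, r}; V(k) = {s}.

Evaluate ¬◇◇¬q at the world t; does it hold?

At t: ◇◇¬q is true, so ¬◇◇¬q is false.
  At t: ◇◇¬q requires ◇¬q at some successor in {u, y, t, n, k}.
    ◇¬q holds at u, so ◇◇¬q is true at t.
      At u: ◇¬q requires ¬q at some successor in {x, y, z, m}.
        ¬q holds at x, so ◇¬q is true at u.

No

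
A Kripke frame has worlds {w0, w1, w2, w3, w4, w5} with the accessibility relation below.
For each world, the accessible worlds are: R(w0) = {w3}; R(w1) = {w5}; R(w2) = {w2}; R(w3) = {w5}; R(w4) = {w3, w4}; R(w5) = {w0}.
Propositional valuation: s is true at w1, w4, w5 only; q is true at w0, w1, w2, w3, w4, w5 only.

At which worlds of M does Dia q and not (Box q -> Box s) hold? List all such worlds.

w0, w2, w4, w5

Let φ = Dia q and not (Box q -> Box s). Evaluate φ at each world:
  w0 (successors {w3}): φ is true.
  w1 (successors {w5}): φ is false.
  w2 (successors {w2}): φ is true.
  w3 (successors {w5}): φ is false.
  w4 (successors {w3, w4}): φ is true.
  w5 (successors {w0}): φ is true.
For instance, at w1:
  At w1: Dia q is true, not (Box q -> Box s) is false, so Dia q and not (Box q -> Box s) is false.
    At w1: Dia q requires q at some successor in {w5}.
      q holds at w5, so Dia q is true at w1.
    At w1: Box q -> Box s is true, so not (Box q -> Box s) is false.
      At w1: Box q is true, Box s is true, so Box q -> Box s is true.
Satisfying worlds: {w0, w2, w4, w5}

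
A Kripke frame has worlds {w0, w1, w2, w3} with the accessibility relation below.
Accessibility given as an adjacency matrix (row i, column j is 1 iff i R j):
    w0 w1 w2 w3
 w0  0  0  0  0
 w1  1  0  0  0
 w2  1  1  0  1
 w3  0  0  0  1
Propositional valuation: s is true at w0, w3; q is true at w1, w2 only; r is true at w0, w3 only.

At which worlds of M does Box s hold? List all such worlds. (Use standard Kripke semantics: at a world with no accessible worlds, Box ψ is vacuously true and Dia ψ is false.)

w0, w1, w3

Recall that Box ψ holds at a world iff ψ holds at every accessible world, and Dia ψ holds iff ψ holds at some accessible world.
Let φ = Box s. Evaluate φ at each world:
  w0 (successors ∅): φ is true.
  w1 (successors {w0}): φ is true.
  w2 (successors {w0, w1, w3}): φ is false.
  w3 (successors {w3}): φ is true.
For instance, at w3:
  At w3: Box s requires s at every successor {w3}.
    At w3: s is true.
  So Box s is true at w3.
Satisfying worlds: {w0, w1, w3}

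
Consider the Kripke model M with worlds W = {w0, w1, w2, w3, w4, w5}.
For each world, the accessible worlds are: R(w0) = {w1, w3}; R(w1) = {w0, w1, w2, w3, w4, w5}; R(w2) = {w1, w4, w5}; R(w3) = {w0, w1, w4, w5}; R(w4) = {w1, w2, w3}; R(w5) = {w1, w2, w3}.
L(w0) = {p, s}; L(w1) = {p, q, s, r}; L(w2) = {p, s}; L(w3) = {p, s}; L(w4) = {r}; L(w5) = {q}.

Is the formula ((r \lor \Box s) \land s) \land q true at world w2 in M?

At w2: (r \lor \Box s) \land s is false, q is false, so ((r \lor \Box s) \land s) \land q is false.
  At w2: r \lor \Box s is false, s is true, so (r \lor \Box s) \land s is false.
    At w2: r is false, \Box s is false, so r \lor \Box s is false.
      At w2: \Box s requires s at every successor {w1, w4, w5}.
        s fails at w4, so \Box s is false at w2.

No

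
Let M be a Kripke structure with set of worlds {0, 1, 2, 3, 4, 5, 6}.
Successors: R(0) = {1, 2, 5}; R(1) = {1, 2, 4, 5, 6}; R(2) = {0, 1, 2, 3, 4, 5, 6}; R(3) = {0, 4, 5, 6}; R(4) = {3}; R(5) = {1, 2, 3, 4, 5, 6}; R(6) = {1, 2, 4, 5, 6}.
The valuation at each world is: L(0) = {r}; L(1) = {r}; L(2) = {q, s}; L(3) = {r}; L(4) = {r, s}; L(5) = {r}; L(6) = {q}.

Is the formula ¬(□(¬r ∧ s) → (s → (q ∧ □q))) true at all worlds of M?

Let φ = ¬(□(¬r ∧ s) → (s → (q ∧ □q))). Evaluate φ at each world:
  0 (successors {1, 2, 5}): φ is false.
  1 (successors {1, 2, 4, 5, 6}): φ is false.
  2 (successors {0, 1, 2, 3, 4, 5, 6}): φ is false.
  3 (successors {0, 4, 5, 6}): φ is false.
  4 (successors {3}): φ is false.
  5 (successors {1, 2, 3, 4, 5, 6}): φ is false.
  6 (successors {1, 2, 4, 5, 6}): φ is false.
Detail at 0 (counterexample):
  At 0: □(¬r ∧ s) → (s → (q ∧ □q)) is true, so ¬(□(¬r ∧ s) → (s → (q ∧ □q))) is false.
    At 0: □(¬r ∧ s) is false, s → (q ∧ □q) is true, so □(¬r ∧ s) → (s → (q ∧ □q)) is true.
      At 0: □(¬r ∧ s) requires ¬r ∧ s at every successor {1, 2, 5}.
        ¬r ∧ s fails at 1, so □(¬r ∧ s) is false at 0.
      At 0: s is false, q ∧ □q is false, so s → (q ∧ □q) is true.

No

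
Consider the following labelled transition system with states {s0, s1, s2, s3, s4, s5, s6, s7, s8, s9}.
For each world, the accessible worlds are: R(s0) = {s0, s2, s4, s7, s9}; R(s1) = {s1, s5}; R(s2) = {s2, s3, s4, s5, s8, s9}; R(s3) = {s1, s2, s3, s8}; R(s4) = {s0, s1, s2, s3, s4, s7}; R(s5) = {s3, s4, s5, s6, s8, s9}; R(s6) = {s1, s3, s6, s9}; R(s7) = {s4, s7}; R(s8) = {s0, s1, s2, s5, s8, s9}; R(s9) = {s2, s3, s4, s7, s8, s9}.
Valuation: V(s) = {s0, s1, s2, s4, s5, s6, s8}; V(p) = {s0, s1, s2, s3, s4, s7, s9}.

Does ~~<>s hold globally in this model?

Yes

Let φ = ~~<>s. Evaluate φ at each world:
  s0 (successors {s0, s2, s4, s7, s9}): φ is true.
  s1 (successors {s1, s5}): φ is true.
  s2 (successors {s2, s3, s4, s5, s8, s9}): φ is true.
  s3 (successors {s1, s2, s3, s8}): φ is true.
  s4 (successors {s0, s1, s2, s3, s4, s7}): φ is true.
  s5 (successors {s3, s4, s5, s6, s8, s9}): φ is true.
  s6 (successors {s1, s3, s6, s9}): φ is true.
  s7 (successors {s4, s7}): φ is true.
  s8 (successors {s0, s1, s2, s5, s8, s9}): φ is true.
  s9 (successors {s2, s3, s4, s7, s8, s9}): φ is true.
For instance, at s2:
  At s2: ~<>s is false, so ~~<>s is true.
    At s2: <>s is true, so ~<>s is false.
      At s2: <>s requires s at some successor in {s2, s3, s4, s5, s8, s9}.
        s holds at s2, so <>s is true at s2.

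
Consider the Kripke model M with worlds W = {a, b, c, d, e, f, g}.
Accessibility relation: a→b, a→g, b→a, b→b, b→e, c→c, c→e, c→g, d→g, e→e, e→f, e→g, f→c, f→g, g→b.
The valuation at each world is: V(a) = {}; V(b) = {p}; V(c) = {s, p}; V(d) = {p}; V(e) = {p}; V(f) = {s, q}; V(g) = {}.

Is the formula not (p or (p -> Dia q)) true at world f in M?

Recall that Dia ψ holds at a world iff ψ holds at some accessible world.
At f: p or (p -> Dia q) is true, so not (p or (p -> Dia q)) is false.
  At f: p is false, p -> Dia q is true, so p or (p -> Dia q) is true.
    At f: p is false, Dia q is false, so p -> Dia q is true.
      At f: Dia q requires q at some successor in {c, g}.
        At c: q is false.
        At g: q is false.
      So Dia q is false at f.

No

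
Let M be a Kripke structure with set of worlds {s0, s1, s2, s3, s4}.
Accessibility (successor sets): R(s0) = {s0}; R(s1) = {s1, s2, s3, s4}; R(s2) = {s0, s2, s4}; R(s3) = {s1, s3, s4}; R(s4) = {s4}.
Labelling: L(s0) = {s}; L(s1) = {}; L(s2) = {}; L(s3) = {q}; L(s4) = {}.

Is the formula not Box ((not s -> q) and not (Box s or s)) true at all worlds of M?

Let φ = not Box ((not s -> q) and not (Box s or s)). Evaluate φ at each world:
  s0 (successors {s0}): φ is true.
  s1 (successors {s1, s2, s3, s4}): φ is true.
  s2 (successors {s0, s2, s4}): φ is true.
  s3 (successors {s1, s3, s4}): φ is true.
  s4 (successors {s4}): φ is true.
For instance, at s4:
  At s4: Box ((not s -> q) and not (Box s or s)) is false, so not Box ((not s -> q) and not (Box s or s)) is true.
    At s4: Box ((not s -> q) and not (Box s or s)) requires (not s -> q) and not (Box s or s) at every successor {s4}.
      (not s -> q) and not (Box s or s) fails at s4, so Box ((not s -> q) and not (Box s or s)) is false at s4.

Yes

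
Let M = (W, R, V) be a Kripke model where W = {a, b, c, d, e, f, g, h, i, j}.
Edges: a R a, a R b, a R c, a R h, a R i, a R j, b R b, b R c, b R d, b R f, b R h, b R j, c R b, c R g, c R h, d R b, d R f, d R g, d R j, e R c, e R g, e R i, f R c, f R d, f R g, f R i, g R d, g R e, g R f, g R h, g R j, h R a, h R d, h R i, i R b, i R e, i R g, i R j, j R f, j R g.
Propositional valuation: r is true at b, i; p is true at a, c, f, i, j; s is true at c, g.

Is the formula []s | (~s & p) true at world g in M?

No

At g: []s is false, ~s & p is false, so []s | (~s & p) is false.
  At g: []s requires s at every successor {d, e, f, h, j}.
    s fails at d, so []s is false at g.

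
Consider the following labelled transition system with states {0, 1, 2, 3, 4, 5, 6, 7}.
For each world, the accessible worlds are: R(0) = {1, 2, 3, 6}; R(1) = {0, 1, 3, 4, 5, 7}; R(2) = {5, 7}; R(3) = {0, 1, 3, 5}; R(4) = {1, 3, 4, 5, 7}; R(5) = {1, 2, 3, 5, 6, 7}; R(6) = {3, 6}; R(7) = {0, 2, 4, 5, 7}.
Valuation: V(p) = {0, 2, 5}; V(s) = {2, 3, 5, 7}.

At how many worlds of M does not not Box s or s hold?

Let φ = not not Box s or s. Evaluate φ at each world:
  0 (successors {1, 2, 3, 6}): φ is false.
  1 (successors {0, 1, 3, 4, 5, 7}): φ is false.
  2 (successors {5, 7}): φ is true.
  3 (successors {0, 1, 3, 5}): φ is true.
  4 (successors {1, 3, 4, 5, 7}): φ is false.
  5 (successors {1, 2, 3, 5, 6, 7}): φ is true.
  6 (successors {3, 6}): φ is false.
  7 (successors {0, 2, 4, 5, 7}): φ is true.
For instance, at 2:
  At 2: not not Box s is true, s is true, so not not Box s or s is true.
    At 2: not Box s is false, so not not Box s is true.
      At 2: Box s is true, so not Box s is false.
Satisfying worlds: {2, 3, 5, 7}

4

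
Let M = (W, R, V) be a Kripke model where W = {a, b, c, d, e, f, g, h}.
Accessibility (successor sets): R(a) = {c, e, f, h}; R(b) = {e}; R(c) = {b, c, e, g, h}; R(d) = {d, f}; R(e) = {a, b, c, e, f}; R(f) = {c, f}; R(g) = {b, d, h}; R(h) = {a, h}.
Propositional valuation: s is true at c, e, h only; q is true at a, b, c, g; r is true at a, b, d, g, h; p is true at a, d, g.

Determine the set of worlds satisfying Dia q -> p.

a, b, d, g

Let φ = Dia q -> p. Evaluate φ at each world:
  a (successors {c, e, f, h}): φ is true.
  b (successors {e}): φ is true.
  c (successors {b, c, e, g, h}): φ is false.
  d (successors {d, f}): φ is true.
  e (successors {a, b, c, e, f}): φ is false.
  f (successors {c, f}): φ is false.
  g (successors {b, d, h}): φ is true.
  h (successors {a, h}): φ is false.
For instance, at c:
  At c: Dia q is true, p is false, so Dia q -> p is false.
    At c: Dia q requires q at some successor in {b, c, e, g, h}.
      q holds at b, so Dia q is true at c.
Satisfying worlds: {a, b, d, g}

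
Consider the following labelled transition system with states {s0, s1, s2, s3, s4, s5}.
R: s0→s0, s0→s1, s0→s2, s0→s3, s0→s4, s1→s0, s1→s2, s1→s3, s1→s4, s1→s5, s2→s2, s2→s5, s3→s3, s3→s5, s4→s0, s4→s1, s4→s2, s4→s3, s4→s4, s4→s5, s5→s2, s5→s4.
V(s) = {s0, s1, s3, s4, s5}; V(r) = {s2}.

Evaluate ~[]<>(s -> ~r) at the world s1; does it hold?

No

Recall that []ψ holds at a world iff ψ holds at every accessible world, and <>ψ holds iff ψ holds at some accessible world.
At s1: []<>(s -> ~r) is true, so ~[]<>(s -> ~r) is false.
  At s1: []<>(s -> ~r) requires <>(s -> ~r) at every successor {s0, s2, s3, s4, s5}.
    At s0: <>(s -> ~r) is true.
    At s2: <>(s -> ~r) is true.
    At s3: <>(s -> ~r) is true.
    At s4: <>(s -> ~r) is true.
    At s5: <>(s -> ~r) is true.
  So []<>(s -> ~r) is true at s1.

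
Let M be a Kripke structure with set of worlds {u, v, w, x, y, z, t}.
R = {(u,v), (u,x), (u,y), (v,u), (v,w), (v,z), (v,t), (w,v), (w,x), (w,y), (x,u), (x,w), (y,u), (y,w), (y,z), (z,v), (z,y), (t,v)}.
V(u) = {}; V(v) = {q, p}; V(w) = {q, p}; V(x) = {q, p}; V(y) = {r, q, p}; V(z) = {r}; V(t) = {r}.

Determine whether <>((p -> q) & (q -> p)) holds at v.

At v: <>((p -> q) & (q -> p)) requires (p -> q) & (q -> p) at some successor in {u, w, z, t}.
  (p -> q) & (q -> p) holds at u, so <>((p -> q) & (q -> p)) is true at v.

Yes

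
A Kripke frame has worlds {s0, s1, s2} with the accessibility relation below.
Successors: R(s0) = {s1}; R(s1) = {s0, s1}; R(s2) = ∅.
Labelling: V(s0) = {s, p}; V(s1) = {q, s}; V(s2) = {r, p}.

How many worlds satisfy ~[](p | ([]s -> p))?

Let φ = ~[](p | ([]s -> p)). Evaluate φ at each world:
  s0 (successors {s1}): φ is true.
  s1 (successors {s0, s1}): φ is true.
  s2 (successors ∅): φ is false.
For instance, at s0:
  At s0: [](p | ([]s -> p)) is false, so ~[](p | ([]s -> p)) is true.
    At s0: [](p | ([]s -> p)) requires p | ([]s -> p) at every successor {s1}.
      p | ([]s -> p) fails at s1, so [](p | ([]s -> p)) is false at s0.
Satisfying worlds: {s0, s1}

2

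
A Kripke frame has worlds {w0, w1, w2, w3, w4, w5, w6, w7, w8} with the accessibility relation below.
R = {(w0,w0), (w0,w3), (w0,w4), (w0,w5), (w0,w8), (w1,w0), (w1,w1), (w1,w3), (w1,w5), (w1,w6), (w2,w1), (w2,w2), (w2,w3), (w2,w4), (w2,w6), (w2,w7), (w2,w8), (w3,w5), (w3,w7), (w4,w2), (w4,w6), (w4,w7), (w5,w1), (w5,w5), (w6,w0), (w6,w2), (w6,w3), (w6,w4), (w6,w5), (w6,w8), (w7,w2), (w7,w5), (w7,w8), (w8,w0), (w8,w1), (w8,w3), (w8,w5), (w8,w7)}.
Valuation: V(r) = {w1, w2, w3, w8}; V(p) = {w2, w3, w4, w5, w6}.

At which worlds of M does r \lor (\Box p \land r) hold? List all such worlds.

Let φ = r \lor (\Box p \land r). Evaluate φ at each world:
  w0 (successors {w0, w3, w4, w5, w8}): φ is false.
  w1 (successors {w0, w1, w3, w5, w6}): φ is true.
  w2 (successors {w1, w2, w3, w4, w6, w7, w8}): φ is true.
  w3 (successors {w5, w7}): φ is true.
  w4 (successors {w2, w6, w7}): φ is false.
  w5 (successors {w1, w5}): φ is false.
  w6 (successors {w0, w2, w3, w4, w5, w8}): φ is false.
  w7 (successors {w2, w5, w8}): φ is false.
  w8 (successors {w0, w1, w3, w5, w7}): φ is true.
For instance, at w8:
  At w8: r is true, \Box p \land r is false, so r \lor (\Box p \land r) is true.
    At w8: \Box p is false, r is true, so \Box p \land r is false.
      At w8: \Box p requires p at every successor {w0, w1, w3, w5, w7}.
        p fails at w0, so \Box p is false at w8.
Satisfying worlds: {w1, w2, w3, w8}

w1, w2, w3, w8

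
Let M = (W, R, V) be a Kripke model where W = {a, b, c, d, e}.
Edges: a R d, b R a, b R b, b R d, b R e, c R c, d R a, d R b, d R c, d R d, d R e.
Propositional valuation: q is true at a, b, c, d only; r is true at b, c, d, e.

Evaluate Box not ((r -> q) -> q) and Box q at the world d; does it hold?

No

Recall that Box ψ holds at a world iff ψ holds at every accessible world, and Dia ψ holds iff ψ holds at some accessible world.
At d: Box not ((r -> q) -> q) is false, Box q is false, so Box not ((r -> q) -> q) and Box q is false.
  At d: Box not ((r -> q) -> q) requires not ((r -> q) -> q) at every successor {a, b, c, d, e}.
    not ((r -> q) -> q) fails at a, so Box not ((r -> q) -> q) is false at d.
  At d: Box q requires q at every successor {a, b, c, d, e}.
    q fails at e, so Box q is false at d.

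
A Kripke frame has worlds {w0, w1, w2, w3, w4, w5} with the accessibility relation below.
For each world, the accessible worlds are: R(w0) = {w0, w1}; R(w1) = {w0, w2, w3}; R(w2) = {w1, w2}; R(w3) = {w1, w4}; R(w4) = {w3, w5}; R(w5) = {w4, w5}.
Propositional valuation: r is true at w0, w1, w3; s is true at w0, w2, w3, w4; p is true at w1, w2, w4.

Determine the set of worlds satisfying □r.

Recall that □ψ holds at a world iff ψ holds at every accessible world, and ◇ψ holds iff ψ holds at some accessible world.
Let φ = □r. Evaluate φ at each world:
  w0 (successors {w0, w1}): φ is true.
  w1 (successors {w0, w2, w3}): φ is false.
  w2 (successors {w1, w2}): φ is false.
  w3 (successors {w1, w4}): φ is false.
  w4 (successors {w3, w5}): φ is false.
  w5 (successors {w4, w5}): φ is false.
For instance, at w1:
  At w1: □r requires r at every successor {w0, w2, w3}.
    r fails at w2, so □r is false at w1.
Satisfying worlds: {w0}

w0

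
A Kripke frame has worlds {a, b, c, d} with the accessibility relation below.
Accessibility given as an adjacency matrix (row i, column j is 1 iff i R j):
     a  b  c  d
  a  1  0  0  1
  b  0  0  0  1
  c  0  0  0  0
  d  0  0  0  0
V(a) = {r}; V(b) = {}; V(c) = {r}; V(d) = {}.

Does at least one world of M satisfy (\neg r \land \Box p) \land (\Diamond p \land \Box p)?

No

Let φ = (\neg r \land \Box p) \land (\Diamond p \land \Box p). Evaluate φ at each world:
  a (successors {a, d}): φ is false.
  b (successors {d}): φ is false.
  c (successors ∅): φ is false.
  d (successors ∅): φ is false.
For instance, at b:
  At b: \neg r \land \Box p is false, \Diamond p \land \Box p is false, so (\neg r \land \Box p) \land (\Diamond p \land \Box p) is false.
    At b: \neg r is true, \Box p is false, so \neg r \land \Box p is false.
      At b: \Box p requires p at every successor {d}.
        p fails at d, so \Box p is false at b.
    At b: \Diamond p is false, \Box p is false, so \Diamond p \land \Box p is false.
      At b: \Diamond p requires p at some successor in {d}.
        At d: p is false.
      So \Diamond p is false at b.
      At b: \Box p requires p at every successor {d}.
        p fails at d, so \Box p is false at b.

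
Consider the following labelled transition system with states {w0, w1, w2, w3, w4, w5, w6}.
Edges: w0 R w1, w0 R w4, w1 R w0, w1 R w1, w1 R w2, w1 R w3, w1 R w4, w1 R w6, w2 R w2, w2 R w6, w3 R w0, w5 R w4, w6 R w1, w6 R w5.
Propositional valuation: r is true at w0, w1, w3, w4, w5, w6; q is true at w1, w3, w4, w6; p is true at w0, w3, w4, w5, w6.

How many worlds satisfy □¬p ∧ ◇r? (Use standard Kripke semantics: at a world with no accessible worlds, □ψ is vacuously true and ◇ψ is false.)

0

Let φ = □¬p ∧ ◇r. Evaluate φ at each world:
  w0 (successors {w1, w4}): φ is false.
  w1 (successors {w0, w1, w2, w3, w4, w6}): φ is false.
  w2 (successors {w2, w6}): φ is false.
  w3 (successors {w0}): φ is false.
  w4 (successors ∅): φ is false.
  w5 (successors {w4}): φ is false.
  w6 (successors {w1, w5}): φ is false.
For instance, at w1:
  At w1: □¬p is false, ◇r is true, so □¬p ∧ ◇r is false.
    At w1: □¬p requires ¬p at every successor {w0, w1, w2, w3, w4, w6}.
      ¬p fails at w0, so □¬p is false at w1.
    At w1: ◇r requires r at some successor in {w0, w1, w2, w3, w4, w6}.
      r holds at w0, so ◇r is true at w1.
Satisfying worlds: none.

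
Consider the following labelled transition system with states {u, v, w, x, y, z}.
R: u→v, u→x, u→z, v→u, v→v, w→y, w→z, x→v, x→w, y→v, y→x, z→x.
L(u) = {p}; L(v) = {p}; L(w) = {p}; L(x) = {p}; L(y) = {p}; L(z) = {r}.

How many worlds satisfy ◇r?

Recall that ◇ψ holds at a world iff ψ holds at some accessible world.
Let φ = ◇r. Evaluate φ at each world:
  u (successors {v, x, z}): φ is true.
  v (successors {u, v}): φ is false.
  w (successors {y, z}): φ is true.
  x (successors {v, w}): φ is false.
  y (successors {v, x}): φ is false.
  z (successors {x}): φ is false.
For instance, at z:
  At z: ◇r requires r at some successor in {x}.
    At x: r is false.
  So ◇r is false at z.
Satisfying worlds: {u, w}

2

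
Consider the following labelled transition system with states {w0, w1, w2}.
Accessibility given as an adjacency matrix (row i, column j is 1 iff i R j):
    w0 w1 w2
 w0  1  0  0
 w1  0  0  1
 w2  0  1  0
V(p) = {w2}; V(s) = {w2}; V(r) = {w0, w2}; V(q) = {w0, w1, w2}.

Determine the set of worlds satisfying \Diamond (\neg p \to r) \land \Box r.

Let φ = \Diamond (\neg p \to r) \land \Box r. Evaluate φ at each world:
  w0 (successors {w0}): φ is true.
  w1 (successors {w2}): φ is true.
  w2 (successors {w1}): φ is false.
For instance, at w1:
  At w1: \Diamond (\neg p \to r) is true, \Box r is true, so \Diamond (\neg p \to r) \land \Box r is true.
    At w1: \Diamond (\neg p \to r) requires \neg p \to r at some successor in {w2}.
      \neg p \to r holds at w2, so \Diamond (\neg p \to r) is true at w1.
    At w1: \Box r requires r at every successor {w2}.
      At w2: r is true.
    So \Box r is true at w1.
Satisfying worlds: {w0, w1}

w0, w1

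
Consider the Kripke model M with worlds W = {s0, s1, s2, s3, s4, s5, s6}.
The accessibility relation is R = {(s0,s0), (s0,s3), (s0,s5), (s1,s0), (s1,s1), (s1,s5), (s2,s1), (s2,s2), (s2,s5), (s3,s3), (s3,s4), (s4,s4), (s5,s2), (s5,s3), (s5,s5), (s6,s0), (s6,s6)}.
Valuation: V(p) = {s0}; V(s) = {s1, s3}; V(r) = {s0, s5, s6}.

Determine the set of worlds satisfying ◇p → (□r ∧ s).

Let φ = ◇p → (□r ∧ s). Evaluate φ at each world:
  s0 (successors {s0, s3, s5}): φ is false.
  s1 (successors {s0, s1, s5}): φ is false.
  s2 (successors {s1, s2, s5}): φ is true.
  s3 (successors {s3, s4}): φ is true.
  s4 (successors {s4}): φ is true.
  s5 (successors {s2, s3, s5}): φ is true.
  s6 (successors {s0, s6}): φ is false.
For instance, at s5:
  At s5: ◇p is false, □r ∧ s is false, so ◇p → (□r ∧ s) is true.
    At s5: ◇p requires p at some successor in {s2, s3, s5}.
      At s2: p is false.
      At s3: p is false.
      At s5: p is false.
    So ◇p is false at s5.
    At s5: □r is false, s is false, so □r ∧ s is false.
      At s5: □r requires r at every successor {s2, s3, s5}.
        r fails at s2, so □r is false at s5.
Satisfying worlds: {s2, s3, s4, s5}

s2, s3, s4, s5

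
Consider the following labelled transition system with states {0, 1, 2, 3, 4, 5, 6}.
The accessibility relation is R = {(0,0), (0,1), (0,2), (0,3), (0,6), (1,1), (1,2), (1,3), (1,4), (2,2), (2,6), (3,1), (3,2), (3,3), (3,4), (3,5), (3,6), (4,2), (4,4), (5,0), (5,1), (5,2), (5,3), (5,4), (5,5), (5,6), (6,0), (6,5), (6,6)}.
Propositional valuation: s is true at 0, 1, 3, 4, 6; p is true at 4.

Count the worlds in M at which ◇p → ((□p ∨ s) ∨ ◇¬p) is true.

7

Let φ = ◇p → ((□p ∨ s) ∨ ◇¬p). Evaluate φ at each world:
  0 (successors {0, 1, 2, 3, 6}): φ is true.
  1 (successors {1, 2, 3, 4}): φ is true.
  2 (successors {2, 6}): φ is true.
  3 (successors {1, 2, 3, 4, 5, 6}): φ is true.
  4 (successors {2, 4}): φ is true.
  5 (successors {0, 1, 2, 3, 4, 5, 6}): φ is true.
  6 (successors {0, 5, 6}): φ is true.
For instance, at 0:
  At 0: ◇p is false, (□p ∨ s) ∨ ◇¬p is true, so ◇p → ((□p ∨ s) ∨ ◇¬p) is true.
    At 0: ◇p requires p at some successor in {0, 1, 2, 3, 6}.
      At 0: p is false.
      At 1: p is false.
      At 2: p is false.
      At 3: p is false.
      At 6: p is false.
    So ◇p is false at 0.
    At 0: □p ∨ s is true, ◇¬p is true, so (□p ∨ s) ∨ ◇¬p is true.
      At 0: □p is false, s is true, so □p ∨ s is true.
      At 0: ◇¬p requires ¬p at some successor in {0, 1, 2, 3, 6}.
        ¬p holds at 0, so ◇¬p is true at 0.
Satisfying worlds: {0, 1, 2, 3, 4, 5, 6}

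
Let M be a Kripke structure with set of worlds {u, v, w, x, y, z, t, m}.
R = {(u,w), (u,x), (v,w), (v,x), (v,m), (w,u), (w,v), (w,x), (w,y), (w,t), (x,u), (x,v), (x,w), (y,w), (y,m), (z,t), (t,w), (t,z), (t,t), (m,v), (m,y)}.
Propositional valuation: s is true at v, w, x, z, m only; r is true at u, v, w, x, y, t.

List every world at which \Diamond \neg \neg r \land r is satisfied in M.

Recall that \Diamond ψ holds at a world iff ψ holds at some accessible world.
Let φ = \Diamond \neg \neg r \land r. Evaluate φ at each world:
  u (successors {w, x}): φ is true.
  v (successors {w, x, m}): φ is true.
  w (successors {u, v, x, y, t}): φ is true.
  x (successors {u, v, w}): φ is true.
  y (successors {w, m}): φ is true.
  z (successors {t}): φ is false.
  t (successors {w, z, t}): φ is true.
  m (successors {v, y}): φ is false.
For instance, at t:
  At t: \Diamond \neg \neg r is true, r is true, so \Diamond \neg \neg r \land r is true.
    At t: \Diamond \neg \neg r requires \neg \neg r at some successor in {w, z, t}.
      \neg \neg r holds at w, so \Diamond \neg \neg r is true at t.
Satisfying worlds: {u, v, w, x, y, t}

u, v, w, x, y, t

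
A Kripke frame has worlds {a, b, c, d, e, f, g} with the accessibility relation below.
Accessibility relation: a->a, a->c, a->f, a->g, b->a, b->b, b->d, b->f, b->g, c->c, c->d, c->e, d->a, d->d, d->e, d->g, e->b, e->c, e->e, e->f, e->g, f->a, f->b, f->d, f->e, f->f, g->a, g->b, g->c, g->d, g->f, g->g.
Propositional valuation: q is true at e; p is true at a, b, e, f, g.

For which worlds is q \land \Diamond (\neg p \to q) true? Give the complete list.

Let φ = q \land \Diamond (\neg p \to q). Evaluate φ at each world:
  a (successors {a, c, f, g}): φ is false.
  b (successors {a, b, d, f, g}): φ is false.
  c (successors {c, d, e}): φ is false.
  d (successors {a, d, e, g}): φ is false.
  e (successors {b, c, e, f, g}): φ is true.
  f (successors {a, b, d, e, f}): φ is false.
  g (successors {a, b, c, d, f, g}): φ is false.
For instance, at a:
  At a: q is false, \Diamond (\neg p \to q) is true, so q \land \Diamond (\neg p \to q) is false.
    At a: \Diamond (\neg p \to q) requires \neg p \to q at some successor in {a, c, f, g}.
      \neg p \to q holds at a, so \Diamond (\neg p \to q) is true at a.
Satisfying worlds: {e}

e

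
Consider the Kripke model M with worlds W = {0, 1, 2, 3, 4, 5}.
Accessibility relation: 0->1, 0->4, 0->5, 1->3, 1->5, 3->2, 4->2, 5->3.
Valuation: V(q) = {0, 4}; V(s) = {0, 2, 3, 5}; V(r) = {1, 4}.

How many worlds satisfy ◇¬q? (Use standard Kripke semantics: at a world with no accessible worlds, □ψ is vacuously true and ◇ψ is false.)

Let φ = ◇¬q. Evaluate φ at each world:
  0 (successors {1, 4, 5}): φ is true.
  1 (successors {3, 5}): φ is true.
  2 (successors ∅): φ is false.
  3 (successors {2}): φ is true.
  4 (successors {2}): φ is true.
  5 (successors {3}): φ is true.
For instance, at 1:
  At 1: ◇¬q requires ¬q at some successor in {3, 5}.
    ¬q holds at 3, so ◇¬q is true at 1.
Satisfying worlds: {0, 1, 3, 4, 5}

5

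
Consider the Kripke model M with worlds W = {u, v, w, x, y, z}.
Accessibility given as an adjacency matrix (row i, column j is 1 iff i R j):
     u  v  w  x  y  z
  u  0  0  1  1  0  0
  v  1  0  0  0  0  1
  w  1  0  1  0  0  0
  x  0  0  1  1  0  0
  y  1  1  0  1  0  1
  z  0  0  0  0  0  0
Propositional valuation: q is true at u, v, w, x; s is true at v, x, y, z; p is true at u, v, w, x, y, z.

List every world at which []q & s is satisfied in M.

x, z

Let φ = []q & s. Evaluate φ at each world:
  u (successors {w, x}): φ is false.
  v (successors {u, z}): φ is false.
  w (successors {u, w}): φ is false.
  x (successors {w, x}): φ is true.
  y (successors {u, v, x, z}): φ is false.
  z (successors ∅): φ is true.
For instance, at x:
  At x: []q is true, s is true, so []q & s is true.
    At x: []q requires q at every successor {w, x}.
      At w: q is true.
      At x: q is true.
    So []q is true at x.
Satisfying worlds: {x, z}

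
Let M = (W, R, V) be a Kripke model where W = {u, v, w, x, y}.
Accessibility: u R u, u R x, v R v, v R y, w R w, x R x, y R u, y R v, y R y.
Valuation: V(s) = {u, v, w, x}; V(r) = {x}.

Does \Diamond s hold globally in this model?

Yes

Let φ = \Diamond s. Evaluate φ at each world:
  u (successors {u, x}): φ is true.
  v (successors {v, y}): φ is true.
  w (successors {w}): φ is true.
  x (successors {x}): φ is true.
  y (successors {u, v, y}): φ is true.
For instance, at y:
  At y: \Diamond s requires s at some successor in {u, v, y}.
    s holds at u, so \Diamond s is true at y.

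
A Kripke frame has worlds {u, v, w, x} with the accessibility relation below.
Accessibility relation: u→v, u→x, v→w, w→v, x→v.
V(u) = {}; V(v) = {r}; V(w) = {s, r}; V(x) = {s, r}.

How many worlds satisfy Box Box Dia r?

Let φ = Box Box Dia r. Evaluate φ at each world:
  u (successors {v, x}): φ is true.
  v (successors {w}): φ is true.
  w (successors {v}): φ is true.
  x (successors {v}): φ is true.
For instance, at w:
  At w: Box Box Dia r requires Box Dia r at every successor {v}.
      At v: Box Dia r requires Dia r at every successor {w}.
        At w: Dia r is true.
      So Box Dia r is true at v.
  So Box Box Dia r is true at w.
Satisfying worlds: {u, v, w, x}

4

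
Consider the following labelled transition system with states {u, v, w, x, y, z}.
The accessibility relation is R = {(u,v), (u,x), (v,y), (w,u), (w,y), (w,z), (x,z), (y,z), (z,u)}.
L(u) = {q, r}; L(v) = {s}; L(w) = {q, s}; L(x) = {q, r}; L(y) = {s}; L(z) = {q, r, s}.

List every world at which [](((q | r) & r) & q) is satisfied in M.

Let φ = [](((q | r) & r) & q). Evaluate φ at each world:
  u (successors {v, x}): φ is false.
  v (successors {y}): φ is false.
  w (successors {u, y, z}): φ is false.
  x (successors {z}): φ is true.
  y (successors {z}): φ is true.
  z (successors {u}): φ is true.
For instance, at u:
  At u: [](((q | r) & r) & q) requires ((q | r) & r) & q at every successor {v, x}.
    ((q | r) & r) & q fails at v, so [](((q | r) & r) & q) is false at u.
Satisfying worlds: {x, y, z}

x, y, z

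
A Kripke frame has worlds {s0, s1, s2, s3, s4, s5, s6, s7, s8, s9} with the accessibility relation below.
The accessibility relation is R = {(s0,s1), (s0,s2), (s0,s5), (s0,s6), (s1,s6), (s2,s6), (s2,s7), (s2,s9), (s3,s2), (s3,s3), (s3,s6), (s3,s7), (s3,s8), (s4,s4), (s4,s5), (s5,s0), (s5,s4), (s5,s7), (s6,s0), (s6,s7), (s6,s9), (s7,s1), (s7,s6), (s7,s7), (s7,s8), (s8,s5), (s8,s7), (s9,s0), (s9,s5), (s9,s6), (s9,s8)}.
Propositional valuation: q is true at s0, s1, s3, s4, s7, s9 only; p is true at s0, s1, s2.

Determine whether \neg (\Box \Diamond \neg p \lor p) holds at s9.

Recall that \Box ψ holds at a world iff ψ holds at every accessible world, and \Diamond ψ holds iff ψ holds at some accessible world.
At s9: \Box \Diamond \neg p \lor p is true, so \neg (\Box \Diamond \neg p \lor p) is false.
  At s9: \Box \Diamond \neg p is true, p is false, so \Box \Diamond \neg p \lor p is true.
    At s9: \Box \Diamond \neg p requires \Diamond \neg p at every successor {s0, s5, s6, s8}.
      At s0: \Diamond \neg p is true.
      At s5: \Diamond \neg p is true.
      At s6: \Diamond \neg p is true.
      At s8: \Diamond \neg p is true.
    So \Box \Diamond \neg p is true at s9.

No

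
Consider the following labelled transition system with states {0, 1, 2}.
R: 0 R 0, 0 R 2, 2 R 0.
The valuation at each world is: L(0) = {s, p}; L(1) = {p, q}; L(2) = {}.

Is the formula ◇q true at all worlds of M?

Recall that ◇ψ holds at a world iff ψ holds at some accessible world.
Let φ = ◇q. Evaluate φ at each world:
  0 (successors {0, 2}): φ is false.
  1 (successors ∅): φ is false.
  2 (successors {0}): φ is false.
Detail at 0 (counterexample):
  At 0: ◇q requires q at some successor in {0, 2}.
    At 0: q is false.
    At 2: q is false.
  So ◇q is false at 0.

No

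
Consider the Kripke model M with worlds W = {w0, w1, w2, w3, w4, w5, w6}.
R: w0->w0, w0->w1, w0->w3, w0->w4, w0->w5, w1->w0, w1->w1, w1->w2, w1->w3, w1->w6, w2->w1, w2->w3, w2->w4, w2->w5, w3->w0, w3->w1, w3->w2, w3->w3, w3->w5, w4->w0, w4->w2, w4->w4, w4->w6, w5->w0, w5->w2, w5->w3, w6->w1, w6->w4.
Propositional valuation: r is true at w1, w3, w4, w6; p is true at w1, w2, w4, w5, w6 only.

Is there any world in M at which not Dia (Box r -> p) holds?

No

Recall that Box ψ holds at a world iff ψ holds at every accessible world, and Dia ψ holds iff ψ holds at some accessible world.
Let φ = not Dia (Box r -> p). Evaluate φ at each world:
  w0 (successors {w0, w1, w3, w4, w5}): φ is false.
  w1 (successors {w0, w1, w2, w3, w6}): φ is false.
  w2 (successors {w1, w3, w4, w5}): φ is false.
  w3 (successors {w0, w1, w2, w3, w5}): φ is false.
  w4 (successors {w0, w2, w4, w6}): φ is false.
  w5 (successors {w0, w2, w3}): φ is false.
  w6 (successors {w1, w4}): φ is false.
For instance, at w4:
  At w4: Dia (Box r -> p) is true, so not Dia (Box r -> p) is false.
    At w4: Dia (Box r -> p) requires Box r -> p at some successor in {w0, w2, w4, w6}.
      Box r -> p holds at w0, so Dia (Box r -> p) is true at w4.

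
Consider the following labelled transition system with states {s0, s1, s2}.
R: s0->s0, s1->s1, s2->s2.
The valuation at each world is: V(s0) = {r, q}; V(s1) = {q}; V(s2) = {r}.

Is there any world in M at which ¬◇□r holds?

Yes

Let φ = ¬◇□r. Evaluate φ at each world:
  s0 (successors {s0}): φ is false.
  s1 (successors {s1}): φ is true.
  s2 (successors {s2}): φ is false.
Detail at s1 (witness):
  At s1: ◇□r is false, so ¬◇□r is true.
    At s1: ◇□r requires □r at some successor in {s1}.
      At s1: □r is false.
    So ◇□r is false at s1.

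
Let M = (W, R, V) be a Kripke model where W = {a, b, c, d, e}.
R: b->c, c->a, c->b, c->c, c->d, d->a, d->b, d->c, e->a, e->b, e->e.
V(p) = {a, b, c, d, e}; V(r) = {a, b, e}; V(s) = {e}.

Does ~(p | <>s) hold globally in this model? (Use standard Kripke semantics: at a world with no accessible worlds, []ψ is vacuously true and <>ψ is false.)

No

Let φ = ~(p | <>s). Evaluate φ at each world:
  a (successors ∅): φ is false.
  b (successors {c}): φ is false.
  c (successors {a, b, c, d}): φ is false.
  d (successors {a, b, c}): φ is false.
  e (successors {a, b, e}): φ is false.
Detail at a (counterexample):
  At a: p | <>s is true, so ~(p | <>s) is false.
    At a: p is true, <>s is false, so p | <>s is true.
      At a: no accessible worlds, so <>s is false.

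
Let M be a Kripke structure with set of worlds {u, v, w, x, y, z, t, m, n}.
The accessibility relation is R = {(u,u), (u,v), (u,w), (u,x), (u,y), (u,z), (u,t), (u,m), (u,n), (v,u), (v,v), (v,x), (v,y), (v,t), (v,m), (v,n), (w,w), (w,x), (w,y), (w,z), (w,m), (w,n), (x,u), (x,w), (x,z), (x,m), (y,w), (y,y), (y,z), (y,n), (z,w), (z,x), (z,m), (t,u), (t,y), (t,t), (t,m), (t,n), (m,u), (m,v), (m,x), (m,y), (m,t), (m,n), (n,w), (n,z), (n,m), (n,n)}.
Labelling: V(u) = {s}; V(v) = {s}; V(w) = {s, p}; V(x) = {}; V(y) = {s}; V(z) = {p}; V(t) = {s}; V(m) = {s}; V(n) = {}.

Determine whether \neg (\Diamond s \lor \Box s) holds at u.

At u: \Diamond s \lor \Box s is true, so \neg (\Diamond s \lor \Box s) is false.
  At u: \Diamond s is true, \Box s is false, so \Diamond s \lor \Box s is true.
    At u: \Diamond s requires s at some successor in {u, v, w, x, y, z, t, m, n}.
      s holds at u, so \Diamond s is true at u.
    At u: \Box s requires s at every successor {u, v, w, x, y, z, t, m, n}.
      s fails at x, so \Box s is false at u.

No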